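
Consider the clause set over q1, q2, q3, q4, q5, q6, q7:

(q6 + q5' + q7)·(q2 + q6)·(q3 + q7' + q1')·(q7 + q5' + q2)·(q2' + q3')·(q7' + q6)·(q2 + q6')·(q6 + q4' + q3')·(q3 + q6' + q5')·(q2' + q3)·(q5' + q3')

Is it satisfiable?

Branch on q2: set q2 = 1.
The clause (q3') is unit, so q3 = 0.
That conflicts with the unit clause (q3).
That branch fails; take q2 = 0 instead.
The clause (q6) is unit, so q6 = 1.
That conflicts with the unit clause (q6').
Both values of q2 lead to a conflict.
No assignment satisfies every clause.

No, unsatisfiable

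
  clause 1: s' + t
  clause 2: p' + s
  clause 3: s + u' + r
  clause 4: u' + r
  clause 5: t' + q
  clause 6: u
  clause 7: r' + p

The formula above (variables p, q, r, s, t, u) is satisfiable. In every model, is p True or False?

Suppose p = 0.
(u) alone gives u = 1.
(r) alone gives r = 1.
That conflicts with the unit clause (r').
So every satisfying assignment has p = True.

True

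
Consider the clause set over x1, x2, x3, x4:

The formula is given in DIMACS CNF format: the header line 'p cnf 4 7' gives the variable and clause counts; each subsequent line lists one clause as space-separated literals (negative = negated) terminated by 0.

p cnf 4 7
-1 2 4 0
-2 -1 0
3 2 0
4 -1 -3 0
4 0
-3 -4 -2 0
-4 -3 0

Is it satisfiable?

Yes, satisfiable

(x4) alone gives x4 = True.
(¬x3) alone gives x3 = False.
(x2) alone gives x2 = True.
(¬x1) alone gives x1 = False.
Every clause now holds.
A satisfying assignment: x1: False, x2: True, x3: False, x4: True.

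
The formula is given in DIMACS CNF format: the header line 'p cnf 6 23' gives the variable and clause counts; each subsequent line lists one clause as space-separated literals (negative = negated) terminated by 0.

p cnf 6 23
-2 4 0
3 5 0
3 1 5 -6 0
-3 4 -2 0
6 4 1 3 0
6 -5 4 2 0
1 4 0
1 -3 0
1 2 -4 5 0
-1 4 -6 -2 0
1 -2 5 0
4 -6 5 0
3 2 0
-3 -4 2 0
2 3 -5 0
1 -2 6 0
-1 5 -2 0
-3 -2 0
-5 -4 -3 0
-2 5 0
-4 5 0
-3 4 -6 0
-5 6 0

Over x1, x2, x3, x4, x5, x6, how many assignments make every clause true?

There are 2^6 = 64 truth assignments over (x1, x2, x3, x4, x5, x6).
Split on x4. With x4 = True, the clauses containing x4 are satisfied and ¬x4 drops from the rest; 2 of the 2^5 = 32 assignments to the other variables satisfy what remains.
With x4 = False, by the same count on the reduced clause set, 1 assignment works.
Total: 2 + 1 = 3.

3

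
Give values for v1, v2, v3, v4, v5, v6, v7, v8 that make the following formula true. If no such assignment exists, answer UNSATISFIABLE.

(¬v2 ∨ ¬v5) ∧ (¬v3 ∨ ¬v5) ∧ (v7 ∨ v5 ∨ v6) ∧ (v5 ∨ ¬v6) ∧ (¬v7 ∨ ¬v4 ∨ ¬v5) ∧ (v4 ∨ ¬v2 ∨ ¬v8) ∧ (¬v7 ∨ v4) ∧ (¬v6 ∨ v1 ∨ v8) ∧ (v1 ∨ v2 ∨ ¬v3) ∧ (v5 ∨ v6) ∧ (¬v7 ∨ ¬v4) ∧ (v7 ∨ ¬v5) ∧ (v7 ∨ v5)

UNSATISFIABLE

Try v2 = False.
Try v3 = False.
Try v5 = True.
Unit clause (v7) forces v7 = True.
Unit clause (¬v4) forces v4 = False.
That conflicts with the unit clause (v4).
That branch fails; take v5 = False instead.
Unit clause (¬v6) forces v6 = False.
That conflicts with the unit clause (v6).
Neither v5 = True nor v5 = False works.
That branch fails; take v3 = True instead.
Unit clause (¬v5) forces v5 = False.
Unit clause (¬v6) forces v6 = False.
That conflicts with the unit clause (v6).
Neither v3 = True nor v3 = False works.
That branch fails; take v2 = True instead.
Unit clause (¬v5) forces v5 = False.
Unit clause (¬v6) forces v6 = False.
That conflicts with the unit clause (v6).
Neither v2 = True nor v2 = False works.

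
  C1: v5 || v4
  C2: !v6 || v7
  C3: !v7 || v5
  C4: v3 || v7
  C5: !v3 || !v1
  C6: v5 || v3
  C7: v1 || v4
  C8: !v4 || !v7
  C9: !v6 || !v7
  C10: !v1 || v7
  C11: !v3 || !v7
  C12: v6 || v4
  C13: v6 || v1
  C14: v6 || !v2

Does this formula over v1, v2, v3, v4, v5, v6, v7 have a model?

Unsatisfiable

Suppose v5 = true.
Suppose v6 = false.
From the singleton clause (v4), v4 = true.
From the singleton clause (!v7), v7 = false.
From the singleton clause (v3), v3 = true.
From the singleton clause (!v1), v1 = false.
But (v1) is also a unit clause — contradiction.
Undo v6 and try v6 = true.
From the singleton clause (v7), v7 = true.
But (!v7) is also a unit clause — contradiction.
Either choice for v6 ends in contradiction.
Undo v5 and try v5 = false.
From the singleton clause (v4), v4 = true.
From the singleton clause (!v7), v7 = false.
From the singleton clause (!v6), v6 = false.
From the singleton clause (v3), v3 = true.
From the singleton clause (!v1), v1 = false.
But (v1) is also a unit clause — contradiction.
Either choice for v5 ends in contradiction.
No assignment satisfies every clause.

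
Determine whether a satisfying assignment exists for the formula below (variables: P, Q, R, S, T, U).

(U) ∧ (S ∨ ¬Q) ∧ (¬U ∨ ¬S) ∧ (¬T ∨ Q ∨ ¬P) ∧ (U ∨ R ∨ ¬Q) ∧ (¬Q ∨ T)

Unit clause (U) forces U = True.
Unit clause (¬S) forces S = False.
Unit clause (¬Q) forces Q = False.
Branch on T: set T = False.
All clauses hold; P, R can take either value.
A satisfying assignment: P: False, Q: False, R: True, S: False, T: False, U: True.

Yes, satisfiable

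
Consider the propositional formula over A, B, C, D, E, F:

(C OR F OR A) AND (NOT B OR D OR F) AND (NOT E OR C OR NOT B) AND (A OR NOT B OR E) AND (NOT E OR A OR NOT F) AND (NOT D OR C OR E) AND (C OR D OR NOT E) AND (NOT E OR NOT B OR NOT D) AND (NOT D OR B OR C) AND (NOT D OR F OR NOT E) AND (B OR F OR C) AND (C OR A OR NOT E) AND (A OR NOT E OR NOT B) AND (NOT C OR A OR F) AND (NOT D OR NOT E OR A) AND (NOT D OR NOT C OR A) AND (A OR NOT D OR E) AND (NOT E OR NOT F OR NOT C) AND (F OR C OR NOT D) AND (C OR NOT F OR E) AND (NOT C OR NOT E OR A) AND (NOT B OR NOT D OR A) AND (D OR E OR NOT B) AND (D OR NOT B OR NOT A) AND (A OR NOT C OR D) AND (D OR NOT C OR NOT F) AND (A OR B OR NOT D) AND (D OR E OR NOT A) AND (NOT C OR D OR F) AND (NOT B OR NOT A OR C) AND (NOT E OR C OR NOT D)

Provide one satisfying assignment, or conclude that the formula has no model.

A: true,  B: true,  C: true,  D: true,  E: false,  F: true

Case C = true:
Case A = true:
Case E = false:
(D) alone gives D = true.
All clauses hold; B, F can take either value.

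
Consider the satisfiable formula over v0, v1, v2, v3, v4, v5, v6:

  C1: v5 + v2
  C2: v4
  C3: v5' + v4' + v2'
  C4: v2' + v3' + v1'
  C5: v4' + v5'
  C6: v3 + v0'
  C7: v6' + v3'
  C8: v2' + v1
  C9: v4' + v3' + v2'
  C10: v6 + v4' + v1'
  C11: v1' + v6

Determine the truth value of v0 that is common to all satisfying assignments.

False

Suppose v0 = 1.
From the singleton clause (v4), v4 = 1.
From the singleton clause (v5'), v5 = 0.
From the singleton clause (v2), v2 = 1.
From the singleton clause (v3), v3 = 1.
That conflicts with the unit clause (v3').
So every satisfying assignment has v0 = False.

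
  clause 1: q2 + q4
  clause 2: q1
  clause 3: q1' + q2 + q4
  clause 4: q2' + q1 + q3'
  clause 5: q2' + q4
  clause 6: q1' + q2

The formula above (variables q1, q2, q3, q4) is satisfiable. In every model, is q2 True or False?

Suppose q2 = 0.
From the singleton clause (q4), q4 = 1.
From the singleton clause (q1), q1 = 1.
That conflicts with the unit clause (q1').
So every satisfying assignment has q2 = True.

True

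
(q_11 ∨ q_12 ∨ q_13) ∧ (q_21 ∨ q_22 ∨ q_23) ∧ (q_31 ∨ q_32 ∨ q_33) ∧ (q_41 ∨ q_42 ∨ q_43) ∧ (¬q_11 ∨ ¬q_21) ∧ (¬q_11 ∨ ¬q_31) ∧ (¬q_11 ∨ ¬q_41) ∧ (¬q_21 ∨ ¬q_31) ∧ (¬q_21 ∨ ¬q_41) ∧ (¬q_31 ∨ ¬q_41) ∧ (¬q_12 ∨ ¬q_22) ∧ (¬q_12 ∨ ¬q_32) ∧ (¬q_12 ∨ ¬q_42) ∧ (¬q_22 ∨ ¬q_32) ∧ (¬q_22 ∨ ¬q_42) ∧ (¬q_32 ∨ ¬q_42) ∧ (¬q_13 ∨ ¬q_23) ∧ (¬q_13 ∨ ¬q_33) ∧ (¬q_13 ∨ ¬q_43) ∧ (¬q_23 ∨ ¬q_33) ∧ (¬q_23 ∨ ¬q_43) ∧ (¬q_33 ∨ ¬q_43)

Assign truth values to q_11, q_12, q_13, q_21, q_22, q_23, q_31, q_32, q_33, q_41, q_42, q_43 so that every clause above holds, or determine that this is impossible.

Try q_11 = False.
Try q_12 = True.
The clause (¬q_22) is unit, so q_22 = False.
The clause (¬q_32) is unit, so q_32 = False.
The clause (¬q_42) is unit, so q_42 = False.
Try q_21 = True.
The clause (¬q_31) is unit, so q_31 = False.
The clause (q_33) is unit, so q_33 = True.
The clause (¬q_41) is unit, so q_41 = False.
The clause (q_43) is unit, so q_43 = True.
Now (¬q_43) is unsatisfied and unit — conflict.
That branch fails; take q_21 = False instead.
The clause (q_23) is unit, so q_23 = True.
The clause (¬q_13) is unit, so q_13 = False.
The clause (¬q_33) is unit, so q_33 = False.
The clause (q_31) is unit, so q_31 = True.
The clause (¬q_41) is unit, so q_41 = False.
The clause (q_43) is unit, so q_43 = True.
Now (¬q_43) is unsatisfied and unit — conflict.
Neither q_21 = True nor q_21 = False works.
That branch fails; take q_12 = False instead.
The clause (q_13) is unit, so q_13 = True.
The clause (¬q_23) is unit, so q_23 = False.
The clause (¬q_33) is unit, so q_33 = False.
The clause (¬q_43) is unit, so q_43 = False.
Try q_21 = True.
The clause (¬q_31) is unit, so q_31 = False.
The clause (q_32) is unit, so q_32 = True.
The clause (¬q_41) is unit, so q_41 = False.
The clause (q_42) is unit, so q_42 = True.
Now (¬q_42) is unsatisfied and unit — conflict.
That branch fails; take q_21 = False instead.
The clause (q_22) is unit, so q_22 = True.
The clause (¬q_32) is unit, so q_32 = False.
The clause (q_31) is unit, so q_31 = True.
The clause (¬q_41) is unit, so q_41 = False.
The clause (q_42) is unit, so q_42 = True.
Now (¬q_42) is unsatisfied and unit — conflict.
Neither q_21 = True nor q_21 = False works.
Neither q_12 = True nor q_12 = False works.
That branch fails; take q_11 = True instead.
The clause (¬q_21) is unit, so q_21 = False.
The clause (¬q_31) is unit, so q_31 = False.
The clause (¬q_41) is unit, so q_41 = False.
Try q_22 = True.
The clause (¬q_12) is unit, so q_12 = False.
The clause (¬q_32) is unit, so q_32 = False.
The clause (q_33) is unit, so q_33 = True.
The clause (¬q_42) is unit, so q_42 = False.
The clause (q_43) is unit, so q_43 = True.
Now (¬q_43) is unsatisfied and unit — conflict.
That branch fails; take q_22 = False instead.
The clause (q_23) is unit, so q_23 = True.
The clause (¬q_13) is unit, so q_13 = False.
The clause (¬q_33) is unit, so q_33 = False.
The clause (q_32) is unit, so q_32 = True.
The clause (¬q_12) is unit, so q_12 = False.
The clause (¬q_42) is unit, so q_42 = False.
The clause (q_43) is unit, so q_43 = True.
Now (¬q_43) is unsatisfied and unit — conflict.
Neither q_22 = True nor q_22 = False works.
Neither q_11 = True nor q_11 = False works.

UNSATISFIABLE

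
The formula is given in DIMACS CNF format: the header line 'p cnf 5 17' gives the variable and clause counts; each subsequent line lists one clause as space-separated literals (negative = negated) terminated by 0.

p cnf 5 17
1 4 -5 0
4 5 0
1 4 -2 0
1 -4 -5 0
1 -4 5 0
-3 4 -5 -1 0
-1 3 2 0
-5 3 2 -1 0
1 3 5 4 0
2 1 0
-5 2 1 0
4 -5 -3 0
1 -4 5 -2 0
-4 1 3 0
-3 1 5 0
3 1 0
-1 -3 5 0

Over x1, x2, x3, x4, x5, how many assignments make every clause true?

5

There are 2^5 = 32 truth assignments over (x1, x2, x3, x4, x5).
Split on x4. With x4 = True, the clauses containing x4 are satisfied and ¬x4 drops from the rest; 4 of the 2^4 = 16 assignments to the other variables satisfy what remains.
With x4 = False, by the same count on the reduced clause set, 1 assignment works.
(One model: x1=T, x2=F, x3=T, x4=T, x5=T.)
Total: 4 + 1 = 5.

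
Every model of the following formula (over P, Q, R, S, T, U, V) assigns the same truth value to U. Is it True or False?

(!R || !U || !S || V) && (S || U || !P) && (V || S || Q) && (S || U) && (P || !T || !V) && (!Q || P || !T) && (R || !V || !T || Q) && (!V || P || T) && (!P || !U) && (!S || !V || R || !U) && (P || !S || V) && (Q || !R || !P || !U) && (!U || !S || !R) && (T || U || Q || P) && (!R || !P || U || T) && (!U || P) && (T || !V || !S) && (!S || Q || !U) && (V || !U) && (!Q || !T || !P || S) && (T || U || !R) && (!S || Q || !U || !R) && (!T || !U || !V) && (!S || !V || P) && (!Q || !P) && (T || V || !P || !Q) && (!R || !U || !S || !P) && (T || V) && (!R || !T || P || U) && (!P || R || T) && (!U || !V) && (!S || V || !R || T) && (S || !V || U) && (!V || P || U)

False

Suppose U = true.
Unit clause (!P) forces P = false.
Now (P) is unsatisfied and unit — conflict.
So every satisfying assignment has U = False.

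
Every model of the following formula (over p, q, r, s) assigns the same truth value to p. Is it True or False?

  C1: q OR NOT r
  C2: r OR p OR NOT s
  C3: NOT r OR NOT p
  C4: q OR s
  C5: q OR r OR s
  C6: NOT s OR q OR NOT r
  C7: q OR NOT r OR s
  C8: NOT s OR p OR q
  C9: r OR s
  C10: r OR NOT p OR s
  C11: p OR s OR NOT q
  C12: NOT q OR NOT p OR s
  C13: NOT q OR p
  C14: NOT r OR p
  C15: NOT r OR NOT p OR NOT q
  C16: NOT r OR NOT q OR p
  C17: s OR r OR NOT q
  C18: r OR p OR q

Suppose p = false.
(NOT q) alone gives q = false.
(NOT r) alone gives r = false.
But (r) is also a unit clause — contradiction.
So every satisfying assignment has p = True.

True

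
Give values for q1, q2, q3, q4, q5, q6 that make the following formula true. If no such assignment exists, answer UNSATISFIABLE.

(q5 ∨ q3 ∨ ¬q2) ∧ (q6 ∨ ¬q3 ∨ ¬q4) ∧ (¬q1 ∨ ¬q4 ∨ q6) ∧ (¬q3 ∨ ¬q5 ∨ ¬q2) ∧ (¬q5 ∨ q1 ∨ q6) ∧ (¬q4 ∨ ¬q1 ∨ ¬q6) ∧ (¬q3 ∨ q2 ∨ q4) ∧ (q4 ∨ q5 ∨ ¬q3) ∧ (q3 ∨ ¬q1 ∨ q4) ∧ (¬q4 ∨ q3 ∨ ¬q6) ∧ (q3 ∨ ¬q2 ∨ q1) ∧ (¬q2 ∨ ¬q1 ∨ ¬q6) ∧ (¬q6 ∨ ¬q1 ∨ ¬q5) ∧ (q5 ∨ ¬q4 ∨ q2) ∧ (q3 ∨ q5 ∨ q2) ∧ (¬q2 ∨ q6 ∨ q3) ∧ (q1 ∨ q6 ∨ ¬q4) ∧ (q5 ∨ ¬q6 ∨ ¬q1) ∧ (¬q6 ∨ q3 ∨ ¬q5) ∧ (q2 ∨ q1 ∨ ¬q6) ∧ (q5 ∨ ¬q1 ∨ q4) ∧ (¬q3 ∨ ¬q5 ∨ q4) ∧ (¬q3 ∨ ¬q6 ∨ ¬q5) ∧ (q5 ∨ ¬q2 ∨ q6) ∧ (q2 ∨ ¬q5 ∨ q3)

Try q5 = False.
Try q3 = True.
(q4) alone gives q4 = True.
(q6) alone gives q6 = True.
(¬q1) alone gives q1 = False.
(q2) alone gives q2 = True.
Every clause now holds.

q1=False, q2=True, q3=True, q4=True, q5=False, q6=True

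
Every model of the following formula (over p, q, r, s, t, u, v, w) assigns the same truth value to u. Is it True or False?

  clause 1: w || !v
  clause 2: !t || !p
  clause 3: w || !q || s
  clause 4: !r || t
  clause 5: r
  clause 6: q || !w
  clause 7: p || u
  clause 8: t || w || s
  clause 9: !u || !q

True

Suppose u = false.
(r) alone gives r = true.
(t) alone gives t = true.
(!p) alone gives p = false.
That conflicts with the unit clause (p).
So every satisfying assignment has u = True.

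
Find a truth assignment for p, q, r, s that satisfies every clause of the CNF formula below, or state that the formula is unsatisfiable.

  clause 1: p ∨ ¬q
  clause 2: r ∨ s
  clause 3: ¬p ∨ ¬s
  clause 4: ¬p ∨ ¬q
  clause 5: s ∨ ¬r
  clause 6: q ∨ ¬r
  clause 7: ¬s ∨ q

Try p = True.
From the singleton clause (¬s), s = False.
From the singleton clause (r), r = True.
But (¬r) is also a unit clause — contradiction.
Undo p and try p = False.
From the singleton clause (¬q), q = False.
From the singleton clause (¬r), r = False.
From the singleton clause (s), s = True.
But (¬s) is also a unit clause — contradiction.
Neither p = True nor p = False works.

UNSATISFIABLE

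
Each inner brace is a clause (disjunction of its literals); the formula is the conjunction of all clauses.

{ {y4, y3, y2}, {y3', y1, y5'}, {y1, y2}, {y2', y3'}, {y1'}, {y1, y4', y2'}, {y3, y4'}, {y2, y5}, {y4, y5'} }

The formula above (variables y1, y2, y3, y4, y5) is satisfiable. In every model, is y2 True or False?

Suppose y2 = 0.
(y1) alone gives y1 = 1.
That conflicts with the unit clause (y1').
So every satisfying assignment has y2 = True.

True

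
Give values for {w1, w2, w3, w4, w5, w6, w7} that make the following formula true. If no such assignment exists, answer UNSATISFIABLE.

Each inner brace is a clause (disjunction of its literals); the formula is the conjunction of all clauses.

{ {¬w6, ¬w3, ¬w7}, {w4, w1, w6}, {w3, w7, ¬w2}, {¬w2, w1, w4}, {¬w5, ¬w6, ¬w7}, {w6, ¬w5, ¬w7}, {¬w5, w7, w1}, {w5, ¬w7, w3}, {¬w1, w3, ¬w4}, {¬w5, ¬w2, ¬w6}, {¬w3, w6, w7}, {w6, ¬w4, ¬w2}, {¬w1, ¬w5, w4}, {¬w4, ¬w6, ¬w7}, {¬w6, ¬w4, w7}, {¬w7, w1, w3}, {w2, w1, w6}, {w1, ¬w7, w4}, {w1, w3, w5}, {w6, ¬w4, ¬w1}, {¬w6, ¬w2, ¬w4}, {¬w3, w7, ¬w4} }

w1=True,  w2=True,  w3=True,  w4=False,  w5=False,  w6=False,  w7=True

Case w6 = False:
Case w4 = False:
The clause (w1) is unit, so w1 = True.
The clause (¬w5) is unit, so w5 = False.
Case w7 = True:
The clause (w3) is unit, so w3 = True.
No clause remains; w2 is free.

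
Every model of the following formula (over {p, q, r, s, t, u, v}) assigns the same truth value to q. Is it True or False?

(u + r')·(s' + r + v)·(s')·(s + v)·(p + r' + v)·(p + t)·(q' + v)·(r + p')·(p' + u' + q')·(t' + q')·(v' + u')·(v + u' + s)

False

Suppose q = 1.
(s') alone gives s = 0.
(v) alone gives v = 1.
(t') alone gives t = 0.
(p) alone gives p = 1.
(r) alone gives r = 1.
(u) alone gives u = 1.
Now (u') is unsatisfied and unit — conflict.
So every satisfying assignment has q = False.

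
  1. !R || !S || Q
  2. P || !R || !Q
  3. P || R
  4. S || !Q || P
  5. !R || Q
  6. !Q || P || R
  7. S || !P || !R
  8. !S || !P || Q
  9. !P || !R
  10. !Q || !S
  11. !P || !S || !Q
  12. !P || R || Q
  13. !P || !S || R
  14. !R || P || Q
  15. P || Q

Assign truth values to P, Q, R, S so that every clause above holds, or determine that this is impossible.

P ↦ true, Q ↦ true, R ↦ false, S ↦ false

Suppose P = true.
Unit clause (!R) forces R = false.
Unit clause (Q) forces Q = true.
Unit clause (!S) forces S = false.
This assignment satisfies each clause.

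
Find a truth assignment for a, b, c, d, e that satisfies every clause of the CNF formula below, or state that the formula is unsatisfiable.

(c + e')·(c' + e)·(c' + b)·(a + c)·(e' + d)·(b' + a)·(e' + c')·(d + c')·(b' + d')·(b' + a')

a ↦ 1; b ↦ 0; c ↦ 0; d ↦ 1; e ↦ 0

Branch on c: set c = 0.
Unit clause (e') forces e = 0.
Unit clause (a) forces a = 1.
Unit clause (b') forces b = 0.
Every clause is now satisfied; d is unconstrained.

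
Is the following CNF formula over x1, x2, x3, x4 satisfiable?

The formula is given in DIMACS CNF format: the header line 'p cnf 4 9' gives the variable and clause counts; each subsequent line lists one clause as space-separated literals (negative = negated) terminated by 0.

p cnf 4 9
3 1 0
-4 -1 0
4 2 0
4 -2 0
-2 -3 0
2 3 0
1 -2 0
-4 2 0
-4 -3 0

No

Branch on x3: set x3 = True.
The clause (¬x2) is unit, so x2 = False.
The clause (x4) is unit, so x4 = True.
But (¬x4) is also a unit clause — contradiction.
Undo x3 and try x3 = False.
The clause (x1) is unit, so x1 = True.
The clause (¬x4) is unit, so x4 = False.
The clause (x2) is unit, so x2 = True.
But (¬x2) is also a unit clause — contradiction.
Neither x3 = True nor x3 = False works.
No assignment satisfies every clause.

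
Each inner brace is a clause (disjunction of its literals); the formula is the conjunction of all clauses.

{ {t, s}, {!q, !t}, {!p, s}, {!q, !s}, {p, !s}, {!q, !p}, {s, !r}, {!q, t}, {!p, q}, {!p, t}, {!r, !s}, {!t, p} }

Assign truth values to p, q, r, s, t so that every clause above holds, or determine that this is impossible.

Branch on t: set t = true.
(!q) alone gives q = false.
(!p) alone gives p = false.
But (p) is also a unit clause — contradiction.
Backtrack on t: now try t = false.
(s) alone gives s = true.
(!q) alone gives q = false.
(p) alone gives p = true.
But (!p) is also a unit clause — contradiction.
Either choice for t ends in contradiction.

UNSATISFIABLE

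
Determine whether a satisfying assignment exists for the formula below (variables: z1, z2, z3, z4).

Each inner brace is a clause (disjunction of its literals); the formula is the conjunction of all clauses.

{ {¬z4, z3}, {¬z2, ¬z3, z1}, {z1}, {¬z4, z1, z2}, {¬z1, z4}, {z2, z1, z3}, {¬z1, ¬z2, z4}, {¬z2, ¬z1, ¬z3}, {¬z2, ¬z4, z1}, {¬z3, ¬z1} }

From the singleton clause (z1), z1 = True.
From the singleton clause (z4), z4 = True.
From the singleton clause (z3), z3 = True.
But (¬z3) is also a unit clause — contradiction.
No assignment satisfies every clause.

No, unsatisfiable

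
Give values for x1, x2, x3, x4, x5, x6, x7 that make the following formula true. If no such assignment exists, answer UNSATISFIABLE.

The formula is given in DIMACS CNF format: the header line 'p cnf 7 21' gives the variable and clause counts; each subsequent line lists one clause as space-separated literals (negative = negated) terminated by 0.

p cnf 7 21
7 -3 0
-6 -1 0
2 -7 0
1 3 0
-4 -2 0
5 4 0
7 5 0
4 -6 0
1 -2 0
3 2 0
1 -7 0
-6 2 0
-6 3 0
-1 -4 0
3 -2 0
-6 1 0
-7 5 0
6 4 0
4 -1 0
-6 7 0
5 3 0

UNSATISFIABLE

Case x7 = True:
(x2) alone gives x2 = True.
(¬x4) alone gives x4 = False.
(x5) alone gives x5 = True.
(¬x6) alone gives x6 = False.
That conflicts with the unit clause (x6).
Backtrack on x7: now try x7 = False.
(¬x3) alone gives x3 = False.
(x1) alone gives x1 = True.
(¬x6) alone gives x6 = False.
(x5) alone gives x5 = True.
(x2) alone gives x2 = True.
That conflicts with the unit clause (¬x2).
Either choice for x7 ends in contradiction.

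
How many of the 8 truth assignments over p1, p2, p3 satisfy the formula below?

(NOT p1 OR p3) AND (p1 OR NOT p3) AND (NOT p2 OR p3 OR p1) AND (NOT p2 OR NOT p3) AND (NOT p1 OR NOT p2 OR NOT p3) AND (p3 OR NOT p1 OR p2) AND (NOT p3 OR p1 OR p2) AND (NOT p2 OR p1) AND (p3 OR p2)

1

There are 2^3 = 8 truth assignments over (p1, p2, p3).
Check each against the 9 clauses (columns in the order p1, p2, p3):
  F F F  ✗ fails (p3 OR p2)
  F F T  ✗ fails (p1 OR NOT p3)
  F T F  ✗ fails (NOT p2 OR p3 OR p1)
  F T T  ✗ fails (p1 OR NOT p3)
  T F F  ✗ fails (NOT p1 OR p3)
  T F T  ✓ satisfies all
  T T F  ✗ fails (NOT p1 OR p3)
  T T T  ✗ fails (NOT p2 OR NOT p3)
1 of the 8 rows is a model.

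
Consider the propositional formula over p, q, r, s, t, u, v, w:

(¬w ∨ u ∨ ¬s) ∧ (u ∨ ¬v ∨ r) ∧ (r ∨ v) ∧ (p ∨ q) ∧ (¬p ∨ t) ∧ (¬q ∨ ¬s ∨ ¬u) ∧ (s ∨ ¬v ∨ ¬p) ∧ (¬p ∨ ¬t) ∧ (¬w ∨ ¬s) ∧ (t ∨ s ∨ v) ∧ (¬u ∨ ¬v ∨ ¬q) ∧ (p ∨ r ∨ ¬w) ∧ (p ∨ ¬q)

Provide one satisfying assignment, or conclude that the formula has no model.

UNSATISFIABLE

Branch on r: set r = True.
Branch on p: set p = True.
The clause (t) is unit, so t = True.
But (¬t) is also a unit clause — contradiction.
That branch fails; take p = False instead.
The clause (q) is unit, so q = True.
But (¬q) is also a unit clause — contradiction.
Both values of p lead to a conflict.
That branch fails; take r = False instead.
The clause (v) is unit, so v = True.
The clause (u) is unit, so u = True.
The clause (¬q) is unit, so q = False.
The clause (p) is unit, so p = True.
The clause (t) is unit, so t = True.
But (¬t) is also a unit clause — contradiction.
Both values of r lead to a conflict.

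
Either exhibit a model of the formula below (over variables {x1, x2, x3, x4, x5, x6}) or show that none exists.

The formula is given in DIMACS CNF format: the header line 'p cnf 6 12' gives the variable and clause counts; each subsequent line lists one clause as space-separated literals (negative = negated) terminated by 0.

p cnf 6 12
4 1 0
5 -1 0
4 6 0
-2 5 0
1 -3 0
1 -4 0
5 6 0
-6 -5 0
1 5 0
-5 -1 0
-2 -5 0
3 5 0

Try x4 = True.
(x1) alone gives x1 = True.
(x5) alone gives x5 = True.
But (¬x5) is also a unit clause — contradiction.
That branch fails; take x4 = False instead.
(x1) alone gives x1 = True.
(x5) alone gives x5 = True.
But (¬x5) is also a unit clause — contradiction.
Neither x4 = True nor x4 = False works.

UNSATISFIABLE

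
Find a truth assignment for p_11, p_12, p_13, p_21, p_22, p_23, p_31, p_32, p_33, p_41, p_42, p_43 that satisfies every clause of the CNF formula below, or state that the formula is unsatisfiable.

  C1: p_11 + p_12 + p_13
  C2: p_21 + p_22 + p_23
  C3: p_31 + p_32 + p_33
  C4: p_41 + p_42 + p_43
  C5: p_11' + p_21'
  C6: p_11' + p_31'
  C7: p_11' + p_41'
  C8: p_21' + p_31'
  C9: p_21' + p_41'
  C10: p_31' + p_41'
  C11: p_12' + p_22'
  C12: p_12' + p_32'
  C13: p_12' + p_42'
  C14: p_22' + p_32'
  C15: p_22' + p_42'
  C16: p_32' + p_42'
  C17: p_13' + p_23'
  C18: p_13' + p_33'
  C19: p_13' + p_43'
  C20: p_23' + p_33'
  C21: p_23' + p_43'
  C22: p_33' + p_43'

UNSATISFIABLE

Case p_11 = 0:
Case p_12 = 1:
The clause (p_22') is unit, so p_22 = 0.
The clause (p_32') is unit, so p_32 = 0.
The clause (p_42') is unit, so p_42 = 0.
Case p_21 = 1:
The clause (p_31') is unit, so p_31 = 0.
The clause (p_33) is unit, so p_33 = 1.
The clause (p_41') is unit, so p_41 = 0.
The clause (p_43) is unit, so p_43 = 1.
That conflicts with the unit clause (p_43').
Undo p_21 and try p_21 = 0.
The clause (p_23) is unit, so p_23 = 1.
The clause (p_13') is unit, so p_13 = 0.
The clause (p_33') is unit, so p_33 = 0.
The clause (p_31) is unit, so p_31 = 1.
The clause (p_41') is unit, so p_41 = 0.
The clause (p_43) is unit, so p_43 = 1.
That conflicts with the unit clause (p_43').
Either choice for p_21 ends in contradiction.
Undo p_12 and try p_12 = 0.
The clause (p_13) is unit, so p_13 = 1.
The clause (p_23') is unit, so p_23 = 0.
The clause (p_33') is unit, so p_33 = 0.
The clause (p_43') is unit, so p_43 = 0.
Case p_21 = 1:
The clause (p_31') is unit, so p_31 = 0.
The clause (p_32) is unit, so p_32 = 1.
The clause (p_41') is unit, so p_41 = 0.
The clause (p_42) is unit, so p_42 = 1.
That conflicts with the unit clause (p_42').
Undo p_21 and try p_21 = 0.
The clause (p_22) is unit, so p_22 = 1.
The clause (p_32') is unit, so p_32 = 0.
The clause (p_31) is unit, so p_31 = 1.
The clause (p_41') is unit, so p_41 = 0.
The clause (p_42) is unit, so p_42 = 1.
That conflicts with the unit clause (p_42').
Either choice for p_21 ends in contradiction.
Either choice for p_12 ends in contradiction.
Undo p_11 and try p_11 = 1.
The clause (p_21') is unit, so p_21 = 0.
The clause (p_31') is unit, so p_31 = 0.
The clause (p_41') is unit, so p_41 = 0.
Case p_22 = 1:
The clause (p_12') is unit, so p_12 = 0.
The clause (p_32') is unit, so p_32 = 0.
The clause (p_33) is unit, so p_33 = 1.
The clause (p_42') is unit, so p_42 = 0.
The clause (p_43) is unit, so p_43 = 1.
That conflicts with the unit clause (p_43').
Undo p_22 and try p_22 = 0.
The clause (p_23) is unit, so p_23 = 1.
The clause (p_13') is unit, so p_13 = 0.
The clause (p_33') is unit, so p_33 = 0.
The clause (p_32) is unit, so p_32 = 1.
The clause (p_12') is unit, so p_12 = 0.
The clause (p_42') is unit, so p_42 = 0.
The clause (p_43) is unit, so p_43 = 1.
That conflicts with the unit clause (p_43').
Either choice for p_22 ends in contradiction.
Either choice for p_11 ends in contradiction.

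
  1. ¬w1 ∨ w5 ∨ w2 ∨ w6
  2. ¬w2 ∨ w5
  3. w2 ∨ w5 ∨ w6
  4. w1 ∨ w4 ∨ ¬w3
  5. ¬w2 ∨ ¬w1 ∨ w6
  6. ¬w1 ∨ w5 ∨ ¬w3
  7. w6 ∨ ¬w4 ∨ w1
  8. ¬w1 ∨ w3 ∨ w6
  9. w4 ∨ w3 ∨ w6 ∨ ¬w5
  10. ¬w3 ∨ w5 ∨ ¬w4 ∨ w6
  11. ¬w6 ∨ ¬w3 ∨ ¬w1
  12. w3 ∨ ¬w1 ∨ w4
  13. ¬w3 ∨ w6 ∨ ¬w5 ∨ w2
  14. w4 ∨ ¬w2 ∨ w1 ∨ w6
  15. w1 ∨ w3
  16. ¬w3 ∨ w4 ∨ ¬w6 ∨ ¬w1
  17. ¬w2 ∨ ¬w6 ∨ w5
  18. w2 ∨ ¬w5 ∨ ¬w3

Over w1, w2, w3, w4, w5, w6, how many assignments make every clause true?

5

There are 2^6 = 64 truth assignments over (w1, w2, w3, w4, w5, w6).
Split on w1. With w1 = True, the clauses containing w1 are satisfied and ¬w1 drops from the rest; 3 of the 2^5 = 32 assignments to the other variables satisfy what remains.
With w1 = False, by the same count on the reduced clause set, 2 assignments work.
Total: 3 + 2 = 5.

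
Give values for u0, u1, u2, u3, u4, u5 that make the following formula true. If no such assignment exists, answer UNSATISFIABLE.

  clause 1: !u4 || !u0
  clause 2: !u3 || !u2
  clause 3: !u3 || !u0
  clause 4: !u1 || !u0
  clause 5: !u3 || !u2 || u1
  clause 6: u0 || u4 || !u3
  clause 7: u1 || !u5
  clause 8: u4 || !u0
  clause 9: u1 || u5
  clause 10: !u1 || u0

Branch on u4: set u4 = false.
(!u0) alone gives u0 = false.
(!u3) alone gives u3 = false.
(!u1) alone gives u1 = false.
(!u5) alone gives u5 = false.
But (u5) is also a unit clause — contradiction.
That branch fails; take u4 = true instead.
(!u0) alone gives u0 = false.
(!u1) alone gives u1 = false.
(!u5) alone gives u5 = false.
But (u5) is also a unit clause — contradiction.
Neither u4 = true nor u4 = false works.

UNSATISFIABLE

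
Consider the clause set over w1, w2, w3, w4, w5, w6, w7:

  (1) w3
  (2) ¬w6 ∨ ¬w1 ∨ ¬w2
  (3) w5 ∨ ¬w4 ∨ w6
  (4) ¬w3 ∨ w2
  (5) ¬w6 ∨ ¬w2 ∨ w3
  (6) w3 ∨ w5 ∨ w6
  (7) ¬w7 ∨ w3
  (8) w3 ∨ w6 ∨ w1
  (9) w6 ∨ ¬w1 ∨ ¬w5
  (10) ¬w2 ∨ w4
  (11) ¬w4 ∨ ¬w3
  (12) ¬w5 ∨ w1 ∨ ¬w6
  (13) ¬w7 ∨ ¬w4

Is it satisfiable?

From the singleton clause (w3), w3 = True.
From the singleton clause (w2), w2 = True.
From the singleton clause (w4), w4 = True.
But (¬w4) is also a unit clause — contradiction.
No assignment satisfies every clause.

No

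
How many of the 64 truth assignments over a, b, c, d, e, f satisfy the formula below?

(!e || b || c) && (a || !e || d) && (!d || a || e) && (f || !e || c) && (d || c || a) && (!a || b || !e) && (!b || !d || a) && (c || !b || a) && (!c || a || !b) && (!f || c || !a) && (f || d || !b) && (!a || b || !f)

15

There are 2^6 = 64 truth assignments over (a, b, c, d, e, f).
Split on e. With e = true, the clauses containing e are satisfied and !e drops from the rest; 5 of the 2^5 = 32 assignments to the other variables satisfy what remains.
With e = false, by the same count on the reduced clause set, 10 assignments work.
(One model: a=F, b=F, c=T, d=F, e=F, f=F.)
Total: 5 + 10 = 15.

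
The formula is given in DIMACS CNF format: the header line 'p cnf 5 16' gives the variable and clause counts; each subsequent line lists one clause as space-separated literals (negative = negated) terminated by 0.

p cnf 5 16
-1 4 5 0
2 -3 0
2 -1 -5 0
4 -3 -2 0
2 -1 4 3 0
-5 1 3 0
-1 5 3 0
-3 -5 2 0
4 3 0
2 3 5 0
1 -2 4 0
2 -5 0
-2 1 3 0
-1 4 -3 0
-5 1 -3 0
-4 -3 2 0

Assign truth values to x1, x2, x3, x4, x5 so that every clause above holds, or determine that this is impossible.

Try x2 = True.
Try x4 = True.
Try x1 = True.
Try x5 = True.
All clauses hold; x3 can take either value.

x1=True, x2=True, x3=False, x4=True, x5=True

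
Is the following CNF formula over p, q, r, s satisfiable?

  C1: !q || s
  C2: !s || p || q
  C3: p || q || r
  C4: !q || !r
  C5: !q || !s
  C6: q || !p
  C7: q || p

Suppose q = false.
Unit clause (!p) forces p = false.
But (p) is also a unit clause — contradiction.
That branch fails; take q = true instead.
Unit clause (s) forces s = true.
But (!s) is also a unit clause — contradiction.
Neither q = true nor q = false works.
No assignment satisfies every clause.

No, unsatisfiable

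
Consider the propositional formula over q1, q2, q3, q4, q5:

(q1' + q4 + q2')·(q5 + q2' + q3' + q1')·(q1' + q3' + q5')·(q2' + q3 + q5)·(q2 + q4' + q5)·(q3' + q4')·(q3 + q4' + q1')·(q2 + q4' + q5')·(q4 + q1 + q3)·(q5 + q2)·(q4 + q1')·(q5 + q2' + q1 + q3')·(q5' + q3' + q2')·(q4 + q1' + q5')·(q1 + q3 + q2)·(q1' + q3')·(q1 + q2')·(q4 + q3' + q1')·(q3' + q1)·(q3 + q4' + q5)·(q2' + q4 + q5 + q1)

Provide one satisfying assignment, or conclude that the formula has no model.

Case q3 = 0:
Case q2 = 0:
Unit clause (q5) forces q5 = 1.
Unit clause (q4') forces q4 = 0.
Unit clause (q1) forces q1 = 1.
That conflicts with the unit clause (q1').
So q2 must be the other value — set q2 = 1.
Unit clause (q5) forces q5 = 1.
Unit clause (q1) forces q1 = 1.
Unit clause (q4) forces q4 = 1.
That conflicts with the unit clause (q4').
Both values of q2 lead to a conflict.
So q3 must be the other value — set q3 = 1.
Unit clause (q4') forces q4 = 0.
Unit clause (q1') forces q1 = 0.
That conflicts with the unit clause (q1).
Both values of q3 lead to a conflict.

UNSATISFIABLE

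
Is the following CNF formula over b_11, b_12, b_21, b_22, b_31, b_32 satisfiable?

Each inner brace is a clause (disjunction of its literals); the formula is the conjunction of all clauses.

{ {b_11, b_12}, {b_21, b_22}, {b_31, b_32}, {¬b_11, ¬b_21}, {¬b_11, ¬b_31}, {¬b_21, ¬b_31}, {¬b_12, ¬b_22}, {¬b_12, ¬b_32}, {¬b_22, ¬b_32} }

No, unsatisfiable

Suppose b_11 = True.
Unit clause (¬b_21) forces b_21 = False.
Unit clause (b_22) forces b_22 = True.
Unit clause (¬b_31) forces b_31 = False.
Unit clause (b_32) forces b_32 = True.
But (¬b_32) is also a unit clause — contradiction.
Undo b_11 and try b_11 = False.
Unit clause (b_12) forces b_12 = True.
Unit clause (¬b_22) forces b_22 = False.
Unit clause (b_21) forces b_21 = True.
Unit clause (¬b_31) forces b_31 = False.
Unit clause (b_32) forces b_32 = True.
But (¬b_32) is also a unit clause — contradiction.
Both values of b_11 lead to a conflict.
No assignment satisfies every clause.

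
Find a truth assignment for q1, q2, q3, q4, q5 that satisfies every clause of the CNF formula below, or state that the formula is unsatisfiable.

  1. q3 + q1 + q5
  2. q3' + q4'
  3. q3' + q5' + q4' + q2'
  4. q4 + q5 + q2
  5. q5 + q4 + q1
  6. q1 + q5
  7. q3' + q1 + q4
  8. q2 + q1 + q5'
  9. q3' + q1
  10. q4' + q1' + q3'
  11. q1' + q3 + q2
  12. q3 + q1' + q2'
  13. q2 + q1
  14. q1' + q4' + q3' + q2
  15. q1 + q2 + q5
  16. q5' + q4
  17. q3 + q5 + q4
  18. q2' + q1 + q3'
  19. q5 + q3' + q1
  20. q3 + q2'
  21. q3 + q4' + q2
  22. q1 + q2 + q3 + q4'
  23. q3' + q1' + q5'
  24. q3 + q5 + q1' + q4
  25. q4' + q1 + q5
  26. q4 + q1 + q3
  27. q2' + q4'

Branch on q3: set q3 = 1.
From the singleton clause (q4'), q4 = 0.
From the singleton clause (q1), q1 = 1.
From the singleton clause (q5'), q5 = 0.
From the singleton clause (q2), q2 = 1.
All clauses are satisfied.

q1: 1, q2: 1, q3: 1, q4: 0, q5: 0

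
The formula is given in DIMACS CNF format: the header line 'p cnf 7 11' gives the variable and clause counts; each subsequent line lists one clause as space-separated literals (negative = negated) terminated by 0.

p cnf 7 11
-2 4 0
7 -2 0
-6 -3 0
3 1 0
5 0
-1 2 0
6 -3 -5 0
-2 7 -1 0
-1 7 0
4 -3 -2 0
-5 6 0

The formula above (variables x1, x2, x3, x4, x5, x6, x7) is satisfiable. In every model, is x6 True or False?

Suppose x6 = False.
From the singleton clause (x5), x5 = True.
That conflicts with the unit clause (¬x5).
So every satisfying assignment has x6 = True.

True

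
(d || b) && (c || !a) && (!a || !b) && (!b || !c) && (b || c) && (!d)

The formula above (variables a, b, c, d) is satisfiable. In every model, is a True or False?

Suppose a = true.
From the singleton clause (c), c = true.
From the singleton clause (!b), b = false.
From the singleton clause (d), d = true.
Now (!d) is unsatisfied and unit — conflict.
So every satisfying assignment has a = False.

False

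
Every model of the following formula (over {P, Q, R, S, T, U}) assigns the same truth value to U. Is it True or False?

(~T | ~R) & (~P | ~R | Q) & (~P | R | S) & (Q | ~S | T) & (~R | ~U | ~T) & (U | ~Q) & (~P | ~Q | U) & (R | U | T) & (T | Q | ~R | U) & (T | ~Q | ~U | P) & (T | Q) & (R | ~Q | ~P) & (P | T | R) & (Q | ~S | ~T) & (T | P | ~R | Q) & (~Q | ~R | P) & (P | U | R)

True

Suppose U = 0.
The clause (~Q) is unit, so Q = 0.
The clause (T) is unit, so T = 1.
The clause (~R) is unit, so R = 0.
The clause (~S) is unit, so S = 0.
The clause (~P) is unit, so P = 0.
That conflicts with the unit clause (P).
So every satisfying assignment has U = True.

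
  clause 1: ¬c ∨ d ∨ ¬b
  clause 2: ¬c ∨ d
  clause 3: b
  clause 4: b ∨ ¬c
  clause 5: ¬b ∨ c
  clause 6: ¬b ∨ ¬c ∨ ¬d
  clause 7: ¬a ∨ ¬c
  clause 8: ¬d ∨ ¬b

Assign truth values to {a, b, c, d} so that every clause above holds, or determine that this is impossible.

From the singleton clause (b), b = True.
From the singleton clause (c), c = True.
From the singleton clause (d), d = True.
That conflicts with the unit clause (¬d).

UNSATISFIABLE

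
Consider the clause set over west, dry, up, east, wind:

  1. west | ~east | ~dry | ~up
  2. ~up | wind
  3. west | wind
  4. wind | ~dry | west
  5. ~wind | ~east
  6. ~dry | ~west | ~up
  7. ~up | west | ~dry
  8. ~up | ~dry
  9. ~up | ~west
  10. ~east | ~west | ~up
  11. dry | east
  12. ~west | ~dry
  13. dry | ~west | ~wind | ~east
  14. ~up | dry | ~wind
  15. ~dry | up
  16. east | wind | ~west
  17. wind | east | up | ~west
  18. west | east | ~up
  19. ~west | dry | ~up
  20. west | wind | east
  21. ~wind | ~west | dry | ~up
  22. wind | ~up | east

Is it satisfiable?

Satisfiable

Branch on up: set up = 0.
(~dry) alone gives dry = 0.
(east) alone gives east = 1.
(~wind) alone gives wind = 0.
(west) alone gives west = 1.
All clauses are satisfied.
A satisfying assignment: west ↦ 1,  dry ↦ 0,  up ↦ 0,  east ↦ 1,  wind ↦ 0.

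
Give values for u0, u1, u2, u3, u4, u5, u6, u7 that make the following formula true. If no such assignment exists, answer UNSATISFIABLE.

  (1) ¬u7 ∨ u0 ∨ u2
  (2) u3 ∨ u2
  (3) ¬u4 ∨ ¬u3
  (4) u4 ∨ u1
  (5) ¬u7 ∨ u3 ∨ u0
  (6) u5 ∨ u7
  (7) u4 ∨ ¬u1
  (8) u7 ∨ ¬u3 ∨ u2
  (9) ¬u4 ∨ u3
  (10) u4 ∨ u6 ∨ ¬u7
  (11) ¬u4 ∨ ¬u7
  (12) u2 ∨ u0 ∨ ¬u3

UNSATISFIABLE

Try u3 = True.
Unit clause (¬u4) forces u4 = False.
Unit clause (u1) forces u1 = True.
Now (¬u1) is unsatisfied and unit — conflict.
Undo u3 and try u3 = False.
Unit clause (u2) forces u2 = True.
Unit clause (¬u4) forces u4 = False.
Unit clause (u1) forces u1 = True.
Now (¬u1) is unsatisfied and unit — conflict.
Neither u3 = True nor u3 = False works.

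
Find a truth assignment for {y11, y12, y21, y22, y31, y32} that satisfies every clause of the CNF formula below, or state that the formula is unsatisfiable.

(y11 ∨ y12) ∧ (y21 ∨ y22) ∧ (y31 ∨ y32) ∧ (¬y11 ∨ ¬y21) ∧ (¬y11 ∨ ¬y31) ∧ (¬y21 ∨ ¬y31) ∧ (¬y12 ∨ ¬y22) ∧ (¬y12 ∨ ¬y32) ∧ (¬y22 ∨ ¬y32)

Case y11 = True:
The clause (¬y21) is unit, so y21 = False.
The clause (y22) is unit, so y22 = True.
The clause (¬y31) is unit, so y31 = False.
The clause (y32) is unit, so y32 = True.
That conflicts with the unit clause (¬y32).
So y11 must be the other value — set y11 = False.
The clause (y12) is unit, so y12 = True.
The clause (¬y22) is unit, so y22 = False.
The clause (y21) is unit, so y21 = True.
The clause (¬y31) is unit, so y31 = False.
The clause (y32) is unit, so y32 = True.
That conflicts with the unit clause (¬y32).
Both values of y11 lead to a conflict.

UNSATISFIABLE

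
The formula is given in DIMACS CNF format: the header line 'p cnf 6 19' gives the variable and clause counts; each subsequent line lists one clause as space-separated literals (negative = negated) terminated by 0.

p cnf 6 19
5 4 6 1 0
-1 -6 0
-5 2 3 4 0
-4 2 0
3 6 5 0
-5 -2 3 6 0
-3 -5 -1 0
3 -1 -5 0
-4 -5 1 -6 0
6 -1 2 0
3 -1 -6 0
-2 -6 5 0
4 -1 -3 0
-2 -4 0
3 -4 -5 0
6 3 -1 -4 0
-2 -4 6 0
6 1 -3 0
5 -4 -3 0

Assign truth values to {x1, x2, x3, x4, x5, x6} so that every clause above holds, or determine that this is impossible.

x1=False, x2=False, x3=True, x4=False, x5=True, x6=True

Branch on x1: set x1 = False.
Branch on x4: set x4 = False.
Branch on x5: set x5 = True.
Branch on x2: set x2 = False.
From the singleton clause (x3), x3 = True.
From the singleton clause (x6), x6 = True.
This assignment satisfies each clause.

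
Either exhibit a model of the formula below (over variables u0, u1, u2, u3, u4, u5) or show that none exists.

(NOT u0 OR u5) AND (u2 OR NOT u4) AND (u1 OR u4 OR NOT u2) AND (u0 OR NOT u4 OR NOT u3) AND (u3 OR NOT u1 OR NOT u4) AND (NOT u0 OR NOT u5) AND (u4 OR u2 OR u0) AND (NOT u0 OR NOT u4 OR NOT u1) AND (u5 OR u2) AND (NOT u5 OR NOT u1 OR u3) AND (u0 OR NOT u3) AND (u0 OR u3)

Case u0 = false:
The clause (NOT u3) is unit, so u3 = false.
That conflicts with the unit clause (u3).
So u0 must be the other value — set u0 = true.
The clause (u5) is unit, so u5 = true.
That conflicts with the unit clause (NOT u5).
Neither u0 = true nor u0 = false works.

UNSATISFIABLE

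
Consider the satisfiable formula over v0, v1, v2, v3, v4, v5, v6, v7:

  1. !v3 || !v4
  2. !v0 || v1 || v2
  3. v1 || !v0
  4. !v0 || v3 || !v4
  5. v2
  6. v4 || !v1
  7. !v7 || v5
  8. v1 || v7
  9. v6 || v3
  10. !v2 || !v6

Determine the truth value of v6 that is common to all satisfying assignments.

False

Suppose v6 = true.
Unit clause (v2) forces v2 = true.
But (!v2) is also a unit clause — contradiction.
So every satisfying assignment has v6 = False.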